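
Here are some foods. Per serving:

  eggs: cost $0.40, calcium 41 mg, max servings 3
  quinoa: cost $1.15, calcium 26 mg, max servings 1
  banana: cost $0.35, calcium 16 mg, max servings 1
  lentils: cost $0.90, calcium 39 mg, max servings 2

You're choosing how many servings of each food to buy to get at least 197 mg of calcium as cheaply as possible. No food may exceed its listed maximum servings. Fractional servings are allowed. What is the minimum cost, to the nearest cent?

Cost per mg of calcium: eggs $0.0098, banana $0.0219, lentils $0.0231, quinoa $0.0442.
Take 3 servings of eggs: +123.0 mg calcium for $1.20 (total $1.20, still need 74.0 mg).
Take 1 serving of banana: +16.0 mg calcium for $0.35 (total $1.55, still need 58.0 mg).
Take 1.487 servings of lentils: +58.0 mg calcium for $1.34 (total $2.89, still need 0.0 mg).
Filling from the cheapest source first is optimal under one linear minimum: $2.89.

$2.89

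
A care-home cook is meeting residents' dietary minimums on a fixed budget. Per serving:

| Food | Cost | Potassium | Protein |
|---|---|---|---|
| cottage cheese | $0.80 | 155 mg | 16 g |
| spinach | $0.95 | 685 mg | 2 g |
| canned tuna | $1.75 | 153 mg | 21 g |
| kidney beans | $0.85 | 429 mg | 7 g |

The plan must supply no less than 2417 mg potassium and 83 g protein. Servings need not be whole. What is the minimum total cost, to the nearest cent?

$6.21

cottage cheese only: max(2417/155, 83/16) = 15.59 servings → $12.47.
spinach only: max(2417/685, 83/2) = 41.5 servings → $39.42.
canned tuna only: max(2417/153, 83/21) = 15.8 servings → $27.65.
kidney beans only: max(2417/429, 83/7) = 11.86 servings → $10.08.
cottage cheese + spinach with both tight: 4.885 servings and 2.423 servings → $6.21.
cottage cheese + canned tuna: the both-tight solution has a negative serving — not a feasible corner.
cottage cheese + kidney beans with both tight: 3.234 servings and 4.466 servings → $6.38.
spinach + canned tuna with both tight: 2.703 servings and 3.695 servings → $9.03.
spinach + kidney beans: intersection lies outside the first quadrant.
canned tuna + kidney beans with both tight: 2.354 servings and 4.794 servings → $8.20.
So the least-cost plan costs $6.21.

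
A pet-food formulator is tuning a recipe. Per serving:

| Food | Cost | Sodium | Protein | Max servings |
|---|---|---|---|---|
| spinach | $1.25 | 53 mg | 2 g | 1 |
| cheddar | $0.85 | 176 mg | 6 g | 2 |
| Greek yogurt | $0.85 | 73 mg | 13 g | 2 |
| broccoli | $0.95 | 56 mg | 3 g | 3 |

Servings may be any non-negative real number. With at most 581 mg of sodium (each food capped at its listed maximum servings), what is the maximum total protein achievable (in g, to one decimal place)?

Protein per mg sodium: Greek yogurt 0.1781, broccoli 0.05357, spinach 0.03774, cheddar 0.03409.
Take 2 servings of Greek yogurt: uses 146 mg sodium, +26.0 g protein (running total 26.0 g).
Take 3 servings of broccoli: uses 168 mg sodium, +9.0 g protein (running total 35.0 g).
Take 1 serving of spinach: uses 53 mg sodium, +2.0 g protein (running total 37.0 g).
Take 1.216 servings of cheddar: uses 214 mg sodium, +7.3 g protein (running total 44.3 g).
Filling greedily by protein-per-mg sodium is optimal for one linear limit, giving 44.3 g.

44.3 g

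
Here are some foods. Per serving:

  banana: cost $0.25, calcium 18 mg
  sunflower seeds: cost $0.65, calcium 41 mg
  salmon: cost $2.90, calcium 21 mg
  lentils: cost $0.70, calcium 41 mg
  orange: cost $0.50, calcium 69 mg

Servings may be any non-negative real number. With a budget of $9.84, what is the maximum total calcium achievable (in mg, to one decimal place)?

1357.9 mg

Calcium per dollar: orange 138, banana 72, sunflower seeds 63.08, lentils 58.57, salmon 7.241.
With no serving limits, spend the whole cost allowance on orange: $9.84 / $0.50 × 69 mg = 1357.9 mg.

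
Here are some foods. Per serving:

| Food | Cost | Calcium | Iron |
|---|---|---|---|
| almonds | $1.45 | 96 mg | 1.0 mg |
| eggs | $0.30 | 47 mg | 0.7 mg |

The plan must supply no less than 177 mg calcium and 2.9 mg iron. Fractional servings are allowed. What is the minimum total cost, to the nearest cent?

Check every corner: each single food scaled to meet both minima, and each pair solved so both constraints bind.
almonds only: max(177/96, 2.9/1.0) = 2.9 servings → $4.21.
eggs only: max(177/47, 2.9/0.7) = 4.143 servings → $1.24.
almonds + eggs with both targets exact would need a negative amount; discard.
The minimum over all feasible corners is $1.24.

$1.24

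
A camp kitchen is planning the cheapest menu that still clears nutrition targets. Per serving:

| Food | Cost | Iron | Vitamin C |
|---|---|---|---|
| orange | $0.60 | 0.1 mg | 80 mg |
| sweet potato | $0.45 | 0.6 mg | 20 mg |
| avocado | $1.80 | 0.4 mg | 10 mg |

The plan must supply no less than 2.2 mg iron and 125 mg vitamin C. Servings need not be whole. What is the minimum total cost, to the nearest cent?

$2.00

Two binding constraints pin down two serving amounts, so the optimal mix uses at most two foods. The candidates are each food alone (scaled to the tighter of iron/vitamin C) and each pair with both constraints tight.
orange only: max(2.2/0.1, 125/80) = 22 servings → $13.20.
sweet potato only: max(2.2/0.6, 125/20) = 6.25 servings → $2.81.
avocado only: max(2.2/0.4, 125/10) = 12.5 servings → $22.50.
orange + sweet potato with both tight: 0.6739 servings and 3.554 servings → $2.00.
orange + avocado with both tight: 0.9032 servings and 5.274 servings → $10.04.
sweet potato + avocado with both targets exact would need a negative amount; discard.
Cheapest feasible corner: $2.00.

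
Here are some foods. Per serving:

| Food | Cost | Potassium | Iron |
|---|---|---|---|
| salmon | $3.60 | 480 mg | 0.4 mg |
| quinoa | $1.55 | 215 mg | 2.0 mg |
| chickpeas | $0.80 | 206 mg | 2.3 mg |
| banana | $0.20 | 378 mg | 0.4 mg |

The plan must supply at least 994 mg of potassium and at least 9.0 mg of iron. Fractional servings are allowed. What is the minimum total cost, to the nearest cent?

Compare the cost at each extreme point of the feasible region.
salmon only: max(994/480, 9.0/0.4) = 22.5 servings → $81.00.
quinoa only: max(994/215, 9.0/2.0) = 4.623 servings → $7.17.
chickpeas only: max(994/206, 9.0/2.3) = 4.825 servings → $3.86.
banana only: max(994/378, 9.0/0.4) = 22.5 servings → $4.50.
salmon + quinoa with both tight: 0.06064 servings and 4.488 servings → $7.17.
salmon + chickpeas with both tight: 0.4231 servings and 3.839 servings → $4.59.
salmon + banana: the both-tight solution has a negative serving — not a feasible corner.
quinoa + chickpeas: intersection lies outside the first quadrant.
quinoa + banana with both tight: 4.484 servings and 0.0791 servings → $6.97.
chickpeas + banana with both tight: 3.818 servings and 0.5492 servings → $3.16.
So the least-cost plan costs $3.16.

$3.16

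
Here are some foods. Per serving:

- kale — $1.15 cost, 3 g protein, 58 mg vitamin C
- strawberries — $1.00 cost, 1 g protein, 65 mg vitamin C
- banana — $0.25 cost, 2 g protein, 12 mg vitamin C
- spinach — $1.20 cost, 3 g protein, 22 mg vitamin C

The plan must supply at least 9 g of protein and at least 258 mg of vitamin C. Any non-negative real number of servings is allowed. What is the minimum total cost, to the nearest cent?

For a min-cost LP with two ≥-constraints, a basic feasible solution has at most two positive variables.
kale only: max(9/3, 258/58) = 4.448 servings → $5.12.
strawberries only: max(9/1, 258/65) = 9 servings → $9.00.
banana only: max(9/2, 258/12) = 21.5 servings → $5.38.
spinach only: max(9/3, 258/22) = 11.73 servings → $14.07.
kale + strawberries with both tight: 2.387 servings and 1.839 servings → $4.58.
kale + banana: the both-tight solution has a negative serving — not a feasible corner.
kale + spinach: intersection lies outside the first quadrant.
strawberries + banana with both tight: 3.458 servings and 2.771 servings → $4.15.
strawberries + spinach with both tight: 3.329 servings and 1.89 servings → $5.60.
banana + spinach with both targets exact would need a negative amount; discard.
Cheapest feasible corner: $4.15.

$4.15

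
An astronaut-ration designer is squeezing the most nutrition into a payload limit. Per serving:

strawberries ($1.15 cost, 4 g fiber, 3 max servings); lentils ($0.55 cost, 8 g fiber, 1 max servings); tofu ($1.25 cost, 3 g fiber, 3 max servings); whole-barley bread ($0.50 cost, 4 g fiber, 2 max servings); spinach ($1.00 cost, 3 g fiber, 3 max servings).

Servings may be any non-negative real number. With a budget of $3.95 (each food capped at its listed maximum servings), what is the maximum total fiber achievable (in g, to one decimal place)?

Fiber per dollar: lentils 14.55, whole-barley bread 8, strawberries 3.478, spinach 3, tofu 2.4.
Take 1 serving of lentils: spends $0.55, +8.0 g fiber (running total 8.0 g).
Take 2 servings of whole-barley bread: spends $1.00, +8.0 g fiber (running total 16.0 g).
Take 2.087 servings of strawberries: spends $2.40, +8.3 g fiber (running total 24.3 g).
Greedy by best ratio exhausts the cost allowance optimally: 24.3 g.

24.3 g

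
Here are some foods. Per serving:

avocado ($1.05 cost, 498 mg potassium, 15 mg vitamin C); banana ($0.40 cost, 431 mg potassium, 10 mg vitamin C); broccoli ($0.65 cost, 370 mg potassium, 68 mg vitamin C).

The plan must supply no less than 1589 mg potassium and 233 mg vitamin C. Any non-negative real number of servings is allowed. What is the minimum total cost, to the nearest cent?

$2.49

Minimising a linear cost over {potassium ≥ 1589, vitamin C ≥ 233, servings ≥ 0} — the optimum is at a vertex, using one or two foods.
avocado only: max(1589/498, 233/15) = 15.53 servings → $16.31.
banana only: max(1589/431, 233/10) = 23.3 servings → $9.32.
broccoli only: max(1589/370, 233/68) = 4.295 servings → $2.79.
avocado + banana: the both-tight solution has a negative serving — not a feasible corner.
avocado + broccoli with both tight: 0.7714 servings and 3.256 servings → $2.93.
banana + broccoli with both tight: 0.8529 servings and 3.301 servings → $2.49.
So the least-cost plan costs $2.49.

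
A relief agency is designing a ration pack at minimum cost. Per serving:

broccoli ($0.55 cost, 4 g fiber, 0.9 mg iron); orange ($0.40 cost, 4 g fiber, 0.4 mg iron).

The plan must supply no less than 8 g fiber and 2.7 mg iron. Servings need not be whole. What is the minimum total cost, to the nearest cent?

Compare the cost at each extreme point of the feasible region.
broccoli only: max(8/4, 2.7/0.9) = 3 servings → $1.65.
orange only: max(8/4, 2.7/0.4) = 6.75 servings → $2.70.
broccoli + orange: the both-tight solution has a negative serving — not a feasible corner.
The minimum over all feasible corners is $1.65.

$1.65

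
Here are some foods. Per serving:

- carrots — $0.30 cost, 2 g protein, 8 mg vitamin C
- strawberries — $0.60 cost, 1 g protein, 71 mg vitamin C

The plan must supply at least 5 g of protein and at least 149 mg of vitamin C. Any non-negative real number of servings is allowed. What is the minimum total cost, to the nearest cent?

For a min-cost LP with two ≥-constraints, a basic feasible solution has at most two positive variables.
carrots only: max(5/2, 149/8) = 18.62 servings → $5.59.
strawberries only: max(5/1, 149/71) = 5 servings → $3.00.
carrots + strawberries with both tight: 1.537 servings and 1.925 servings → $1.62.
Cheapest feasible corner: $1.62.

$1.62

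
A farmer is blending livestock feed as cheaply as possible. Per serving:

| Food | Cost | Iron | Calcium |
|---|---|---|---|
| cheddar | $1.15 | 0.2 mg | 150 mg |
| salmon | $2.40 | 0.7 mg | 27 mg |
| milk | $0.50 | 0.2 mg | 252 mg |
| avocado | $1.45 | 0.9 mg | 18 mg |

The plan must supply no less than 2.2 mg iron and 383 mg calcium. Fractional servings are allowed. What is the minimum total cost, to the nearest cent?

At the optimum either one food covers both requirements or two foods hit both targets exactly; no other combination can be cheaper.
cheddar only: max(2.2/0.2, 383/150) = 11 servings → $12.65.
salmon only: max(2.2/0.7, 383/27) = 14.19 servings → $34.04.
milk only: max(2.2/0.2, 383/252) = 11 servings → $5.50.
avocado only: max(2.2/0.9, 383/18) = 21.28 servings → $30.85.
cheddar + salmon with both tight: 2.095 servings and 2.544 servings → $8.52.
cheddar + milk with both targets exact would need a negative amount; discard.
cheddar + avocado with both tight: 2.322 servings and 1.928 servings → $5.47.
salmon + milk with both tight: 2.794 servings and 1.22 servings → $7.32.
salmon + avocado with both targets exact would need a negative amount; discard.
milk + avocado with both tight: 1.367 servings and 2.141 servings → $3.79.
The minimum over all feasible corners is $3.79.

$3.79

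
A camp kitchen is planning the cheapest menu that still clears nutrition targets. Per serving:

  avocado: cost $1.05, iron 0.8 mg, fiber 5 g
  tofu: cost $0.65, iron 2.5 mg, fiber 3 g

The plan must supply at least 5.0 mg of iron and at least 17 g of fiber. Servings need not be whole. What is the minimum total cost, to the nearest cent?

$3.59

Minimising a linear cost over {iron ≥ 5.0, fiber ≥ 17, servings ≥ 0} — the optimum is at a vertex, using one or two foods.
avocado only: max(5.0/0.8, 17/5) = 6.25 servings → $6.56.
tofu only: max(5.0/2.5, 17/3) = 5.667 servings → $3.68.
avocado + tofu with both tight: 2.723 servings and 1.129 servings → $3.59.
Cheapest feasible corner: $3.59.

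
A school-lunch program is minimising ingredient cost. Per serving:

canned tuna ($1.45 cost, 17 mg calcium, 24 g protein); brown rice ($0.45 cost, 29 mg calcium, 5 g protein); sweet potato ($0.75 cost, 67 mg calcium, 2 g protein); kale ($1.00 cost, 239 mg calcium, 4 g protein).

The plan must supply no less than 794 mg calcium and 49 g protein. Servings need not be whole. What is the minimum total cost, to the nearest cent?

$5.40

With two linear requirements the optimum uses one or two foods; enumerate the corners.
canned tuna only: max(794/17, 49/24) = 46.71 servings → $67.72.
brown rice only: max(794/29, 49/5) = 27.38 servings → $12.32.
sweet potato only: max(794/67, 49/2) = 24.5 servings → $18.38.
kale only: max(794/239, 49/4) = 12.25 servings → $12.25.
canned tuna + brown rice with both targets exact would need a negative amount; discard.
canned tuna + sweet potato with both tight: 1.077 servings and 11.58 servings → $10.24.
canned tuna + kale with both tight: 1.506 servings and 3.215 servings → $5.40.
brown rice + sweet potato with both tight: 6.119 servings and 9.202 servings → $9.66.
brown rice + kale with both tight: 7.91 servings and 2.362 servings → $5.92.
sweet potato + kale: the both-tight solution has a negative serving — not a feasible corner.
So the least-cost plan costs $5.40.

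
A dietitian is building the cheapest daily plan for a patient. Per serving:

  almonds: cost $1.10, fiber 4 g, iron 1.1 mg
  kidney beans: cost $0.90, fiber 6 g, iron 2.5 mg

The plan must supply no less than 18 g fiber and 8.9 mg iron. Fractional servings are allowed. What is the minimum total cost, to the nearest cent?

$3.20

almonds only: max(18/4, 8.9/1.1) = 8.091 servings → $8.90.
kidney beans only: max(18/6, 8.9/2.5) = 3.56 servings → $3.20.
almonds + kidney beans with both targets exact would need a negative amount; discard.
So the least-cost plan costs $3.20.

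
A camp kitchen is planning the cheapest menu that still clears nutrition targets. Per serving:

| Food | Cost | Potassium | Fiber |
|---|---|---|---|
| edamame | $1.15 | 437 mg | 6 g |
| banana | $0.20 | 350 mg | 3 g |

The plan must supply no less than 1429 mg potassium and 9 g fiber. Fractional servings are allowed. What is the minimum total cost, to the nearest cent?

$0.82

edamame only: max(1429/437, 9/6) = 3.27 servings → $3.76.
banana only: max(1429/350, 9/3) = 4.083 servings → $0.82.
edamame + banana: the both-tight solution has a negative serving — not a feasible corner.
Cheapest feasible corner: $0.82.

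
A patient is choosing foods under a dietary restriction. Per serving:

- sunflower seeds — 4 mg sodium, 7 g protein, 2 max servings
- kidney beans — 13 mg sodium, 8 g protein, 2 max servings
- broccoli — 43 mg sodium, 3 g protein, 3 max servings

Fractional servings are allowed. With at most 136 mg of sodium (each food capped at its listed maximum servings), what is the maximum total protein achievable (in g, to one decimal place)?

37.1 g

Protein per mg sodium: sunflower seeds 1.75, kidney beans 0.6154, broccoli 0.06977.
Take 2 servings of sunflower seeds: uses 8 mg sodium, +14.0 g protein (running total 14.0 g).
Take 2 servings of kidney beans: uses 26 mg sodium, +16.0 g protein (running total 30.0 g).
Take 2.372 servings of broccoli: uses 102 mg sodium, +7.1 g protein (running total 37.1 g).
Greedy by best ratio exhausts the sodium allowance optimally: 37.1 g.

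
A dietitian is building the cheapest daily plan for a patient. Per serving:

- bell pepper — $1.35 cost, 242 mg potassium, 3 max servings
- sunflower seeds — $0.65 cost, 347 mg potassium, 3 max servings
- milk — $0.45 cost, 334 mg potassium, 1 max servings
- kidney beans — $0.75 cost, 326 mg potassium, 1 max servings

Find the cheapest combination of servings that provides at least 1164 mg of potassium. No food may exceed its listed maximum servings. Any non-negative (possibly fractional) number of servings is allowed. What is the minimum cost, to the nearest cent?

Cost per mg of potassium: milk $0.0013, sunflower seeds $0.0019, kidney beans $0.0023, bell pepper $0.0056.
Take 1 serving of milk: +334.0 mg potassium for $0.45 (total $0.45, still need 830.0 mg).
Take 2.392 servings of sunflower seeds: +830.0 mg potassium for $1.55 (total $2.00, still need 0.0 mg).
Filling from the cheapest source first is optimal under one linear minimum: $2.00.

$2.00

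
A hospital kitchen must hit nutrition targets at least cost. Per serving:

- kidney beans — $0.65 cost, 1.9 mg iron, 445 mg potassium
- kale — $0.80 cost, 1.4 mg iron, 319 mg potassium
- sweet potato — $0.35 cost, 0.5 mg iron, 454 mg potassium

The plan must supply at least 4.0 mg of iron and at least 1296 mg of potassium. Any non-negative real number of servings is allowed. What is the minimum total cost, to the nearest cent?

At the optimum either one food covers both requirements or two foods hit both targets exactly; no other combination can be cheaper.
kidney beans only: max(4.0/1.9, 1296/445) = 2.912 servings → $1.89.
kale only: max(4.0/1.4, 1296/319) = 4.063 servings → $3.25.
sweet potato only: max(4.0/0.5, 1296/454) = 8 servings → $2.80.
kidney beans + kale: the both-tight solution has a negative serving — not a feasible corner.
kidney beans + sweet potato with both tight: 1.825 servings and 1.066 servings → $1.56.
kale + sweet potato with both tight: 2.453 servings and 1.131 servings → $2.36.
So the least-cost plan costs $1.56.

$1.56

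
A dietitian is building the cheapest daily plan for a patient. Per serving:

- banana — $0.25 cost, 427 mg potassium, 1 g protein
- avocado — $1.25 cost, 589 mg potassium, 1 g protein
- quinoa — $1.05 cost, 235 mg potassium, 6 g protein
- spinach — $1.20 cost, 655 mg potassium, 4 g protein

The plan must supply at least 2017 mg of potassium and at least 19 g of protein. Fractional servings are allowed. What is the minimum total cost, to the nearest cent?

$3.57

At the optimum either one food covers both requirements or two foods hit both targets exactly; no other combination can be cheaper.
banana only: max(2017/427, 19/1) = 19 servings → $4.75.
avocado only: max(2017/589, 19/1) = 19 servings → $23.75.
quinoa only: max(2017/235, 19/6) = 8.583 servings → $9.01.
spinach only: max(2017/655, 19/4) = 4.75 servings → $5.70.
banana + avocado with both targets exact would need a negative amount; discard.
banana + quinoa with both tight: 3.282 servings and 2.62 servings → $3.57.
banana + spinach with both targets exact would need a negative amount; discard.
avocado + quinoa with both tight: 2.315 servings and 2.781 servings → $5.81.
avocado + spinach: intersection lies outside the first quadrant.
quinoa + spinach with both tight: 1.464 servings and 2.554 servings → $4.60.
Cheapest feasible corner: $3.57.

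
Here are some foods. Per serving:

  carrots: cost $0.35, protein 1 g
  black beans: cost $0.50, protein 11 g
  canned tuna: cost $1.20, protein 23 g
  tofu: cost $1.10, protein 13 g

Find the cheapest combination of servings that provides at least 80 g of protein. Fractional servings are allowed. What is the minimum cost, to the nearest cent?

Cost per g of protein: black beans $0.0455, canned tuna $0.0522, tofu $0.0846, carrots $0.3500.
With no serving limits, use only black beans: 80 g / 11 g = 7.273 servings × $0.50 = $3.64.

$3.64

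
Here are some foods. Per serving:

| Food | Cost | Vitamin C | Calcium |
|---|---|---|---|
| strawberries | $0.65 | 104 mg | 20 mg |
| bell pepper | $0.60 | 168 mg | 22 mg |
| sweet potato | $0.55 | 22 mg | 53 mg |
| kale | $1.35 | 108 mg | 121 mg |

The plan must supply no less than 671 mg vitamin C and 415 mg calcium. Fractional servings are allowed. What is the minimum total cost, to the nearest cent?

An LP optimum is at a vertex; with two nutrient constraints at most two foods are used. Check each candidate.
strawberries only: max(671/104, 415/20) = 20.75 servings → $13.49.
bell pepper only: max(671/168, 415/22) = 18.86 servings → $11.32.
sweet potato only: max(671/22, 415/53) = 30.5 servings → $16.77.
kale only: max(671/108, 415/121) = 6.213 servings → $8.39.
strawberries + bell pepper: intersection lies outside the first quadrant.
strawberries + sweet potato with both tight: 5.212 servings and 5.864 servings → $6.61.
strawberries + kale with both tight: 3.489 servings and 2.853 servings → $6.12.
bell pepper + sweet potato with both tight: 3.139 servings and 6.527 servings → $5.47.
bell pepper + kale with both tight: 2.026 servings and 3.061 servings → $5.35.
sweet potato + kale: intersection lies outside the first quadrant.
Cheapest feasible corner: $5.35.

$5.35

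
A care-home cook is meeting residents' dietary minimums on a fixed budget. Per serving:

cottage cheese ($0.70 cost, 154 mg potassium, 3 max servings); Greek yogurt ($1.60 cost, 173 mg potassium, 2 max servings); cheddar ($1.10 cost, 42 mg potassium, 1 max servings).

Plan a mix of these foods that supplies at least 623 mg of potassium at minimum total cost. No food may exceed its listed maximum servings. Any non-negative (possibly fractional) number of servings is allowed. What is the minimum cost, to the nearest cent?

Cost per mg of potassium: cottage cheese $0.0045, Greek yogurt $0.0092, cheddar $0.0262.
Take 3 servings of cottage cheese: +462.0 mg potassium for $2.10 (total $2.10, still need 161.0 mg).
Take 0.9306 servings of Greek yogurt: +161.0 mg potassium for $1.49 (total $3.59, still need 0.0 mg).
Greedy by cheapest-per-mg is optimal for a single linear constraint, so the minimum cost is $3.59.

$3.59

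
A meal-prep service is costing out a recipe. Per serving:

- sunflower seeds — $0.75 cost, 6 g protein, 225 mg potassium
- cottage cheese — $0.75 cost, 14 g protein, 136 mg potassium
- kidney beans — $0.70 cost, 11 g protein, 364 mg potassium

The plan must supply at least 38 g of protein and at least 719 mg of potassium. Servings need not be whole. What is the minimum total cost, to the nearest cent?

$2.19

The cheapest plan sits at a corner of the feasible region — with two constraints it uses at most two foods.
sunflower seeds only: max(38/6, 719/225) = 6.333 servings → $4.75.
cottage cheese only: max(38/14, 719/136) = 5.287 servings → $3.97.
kidney beans only: max(38/11, 719/364) = 3.455 servings → $2.42.
sunflower seeds + cottage cheese with both tight: 2.099 servings and 1.815 servings → $2.94.
sunflower seeds + kidney beans with both targets exact would need a negative amount; discard.
cottage cheese + kidney beans with both tight: 1.645 servings and 1.361 servings → $2.19.
The minimum over all feasible corners is $2.19.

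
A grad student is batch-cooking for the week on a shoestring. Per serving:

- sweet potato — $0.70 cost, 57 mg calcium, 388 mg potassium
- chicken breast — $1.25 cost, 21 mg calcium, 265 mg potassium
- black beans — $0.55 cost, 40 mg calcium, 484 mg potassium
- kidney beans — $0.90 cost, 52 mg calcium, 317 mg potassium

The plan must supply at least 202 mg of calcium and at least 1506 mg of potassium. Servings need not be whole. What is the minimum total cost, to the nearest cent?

At the optimum either one food covers both requirements or two foods hit both targets exactly; no other combination can be cheaper.
sweet potato only: max(202/57, 1506/388) = 3.881 servings → $2.72.
chicken breast only: max(202/21, 1506/265) = 9.619 servings → $12.02.
black beans only: max(202/40, 1506/484) = 5.05 servings → $2.78.
kidney beans only: max(202/52, 1506/317) = 4.751 servings → $4.28.
sweet potato + chicken breast with both tight: 3.148 servings and 1.073 servings → $3.55.
sweet potato + black beans with both tight: 3.11 servings and 0.6187 servings → $2.52.
sweet potato + kidney beans with both targets exact would need a negative amount; discard.
chicken breast + black beans: the both-tight solution has a negative serving — not a feasible corner.
chicken breast + kidney beans with both tight: 2.004 servings and 3.075 servings → $5.27.
black beans + kidney beans with both tight: 1.143 servings and 3.005 servings → $3.33.
The minimum over all feasible corners is $2.52.

$2.52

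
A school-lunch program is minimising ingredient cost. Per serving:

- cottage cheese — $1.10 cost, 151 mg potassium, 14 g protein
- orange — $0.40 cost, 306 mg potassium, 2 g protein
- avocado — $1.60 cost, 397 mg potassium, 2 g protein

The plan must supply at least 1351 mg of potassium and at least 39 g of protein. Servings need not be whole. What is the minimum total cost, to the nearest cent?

With two linear requirements the optimum uses one or two foods; enumerate the corners.
cottage cheese only: max(1351/151, 39/14) = 8.947 servings → $9.84.
orange only: max(1351/306, 39/2) = 19.5 servings → $7.80.
avocado only: max(1351/397, 39/2) = 19.5 servings → $31.20.
cottage cheese + orange with both tight: 2.318 servings and 3.271 servings → $3.86.
cottage cheese + avocado with both tight: 2.432 servings and 2.478 servings → $6.64.
orange + avocado with both targets exact would need a negative amount; discard.
The minimum over all feasible corners is $3.86.

$3.86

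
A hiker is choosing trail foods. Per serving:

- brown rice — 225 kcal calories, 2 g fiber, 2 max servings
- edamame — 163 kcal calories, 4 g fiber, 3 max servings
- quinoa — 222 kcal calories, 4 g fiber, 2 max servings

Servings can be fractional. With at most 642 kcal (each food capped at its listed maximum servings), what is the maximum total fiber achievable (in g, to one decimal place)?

Fiber per kcal: edamame 0.02454, quinoa 0.01802, brown rice 0.008889.
Take 3 servings of edamame: uses 489 kcal, +12.0 g fiber (running total 12.0 g).
Take 0.6892 servings of quinoa: uses 153 kcal, +2.8 g fiber (running total 14.8 g).
Filling greedily by fiber-per-kcal is optimal for one linear limit, giving 14.8 g.

14.8 g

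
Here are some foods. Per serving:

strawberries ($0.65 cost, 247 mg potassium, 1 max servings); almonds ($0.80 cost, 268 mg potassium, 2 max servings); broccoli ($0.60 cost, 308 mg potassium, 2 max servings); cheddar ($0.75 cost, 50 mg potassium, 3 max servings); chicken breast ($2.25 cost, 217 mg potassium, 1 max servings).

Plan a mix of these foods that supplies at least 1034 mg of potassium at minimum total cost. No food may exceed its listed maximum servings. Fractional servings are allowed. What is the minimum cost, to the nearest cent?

Cost per mg of potassium: broccoli $0.0019, strawberries $0.0026, almonds $0.0030, chicken breast $0.0104, cheddar $0.0150.
Take 2 servings of broccoli: +616.0 mg potassium for $1.20 (total $1.20, still need 418.0 mg).
Take 1 serving of strawberries: +247.0 mg potassium for $0.65 (total $1.85, still need 171.0 mg).
Take 0.6381 servings of almonds: +171.0 mg potassium for $0.51 (total $2.36, still need 0.0 mg).
Filling from the cheapest source first is optimal under one linear minimum: $2.36.

$2.36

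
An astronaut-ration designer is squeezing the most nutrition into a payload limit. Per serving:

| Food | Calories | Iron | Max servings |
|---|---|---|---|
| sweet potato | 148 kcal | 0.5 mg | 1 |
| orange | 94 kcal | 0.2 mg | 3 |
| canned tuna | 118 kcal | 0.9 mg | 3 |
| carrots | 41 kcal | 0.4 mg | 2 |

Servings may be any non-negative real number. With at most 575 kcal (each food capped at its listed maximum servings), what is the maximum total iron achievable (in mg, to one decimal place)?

Iron per kcal: carrots 0.009756, canned tuna 0.007627, sweet potato 0.003378, orange 0.002128.
Take 2 servings of carrots: uses 82 kcal, +0.8 mg iron (running total 0.8 mg).
Take 3 servings of canned tuna: uses 354 kcal, +2.7 mg iron (running total 3.5 mg).
Take 0.9392 servings of sweet potato: uses 139 kcal, +0.5 mg iron (running total 4.0 mg).
Greedy by best ratio exhausts the calories allowance optimally: 4.0 mg.

4.0 mg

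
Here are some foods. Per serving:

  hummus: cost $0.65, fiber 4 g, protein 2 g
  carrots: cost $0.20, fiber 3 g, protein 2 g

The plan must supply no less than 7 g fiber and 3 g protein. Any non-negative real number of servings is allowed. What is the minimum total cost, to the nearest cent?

hummus only: max(7/4, 3/2) = 1.75 servings → $1.14.
carrots only: max(7/3, 3/2) = 2.333 servings → $0.47.
hummus + carrots: intersection lies outside the first quadrant.
Cheapest feasible corner: $0.47.

$0.47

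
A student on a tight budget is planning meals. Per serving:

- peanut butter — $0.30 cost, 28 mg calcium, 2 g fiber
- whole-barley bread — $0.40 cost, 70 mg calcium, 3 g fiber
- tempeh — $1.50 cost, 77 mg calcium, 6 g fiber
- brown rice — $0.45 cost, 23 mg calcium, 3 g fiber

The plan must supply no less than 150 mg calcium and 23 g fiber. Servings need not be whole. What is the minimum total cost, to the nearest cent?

$3.07

Compare the cost at each extreme point of the feasible region.
peanut butter only: max(150/28, 23/2) = 11.5 servings → $3.45.
whole-barley bread only: max(150/70, 23/3) = 7.667 servings → $3.07.
tempeh only: max(150/77, 23/6) = 3.833 servings → $5.75.
brown rice only: max(150/23, 23/3) = 7.667 servings → $3.45.
peanut butter + whole-barley bread: intersection lies outside the first quadrant.
peanut butter + tempeh: intersection lies outside the first quadrant.
peanut butter + brown rice: intersection lies outside the first quadrant.
whole-barley bread + tempeh: intersection lies outside the first quadrant.
whole-barley bread + brown rice with both targets exact would need a negative amount; discard.
tempeh + brown rice with both targets exact would need a negative amount; discard.
The minimum over all feasible corners is $3.07.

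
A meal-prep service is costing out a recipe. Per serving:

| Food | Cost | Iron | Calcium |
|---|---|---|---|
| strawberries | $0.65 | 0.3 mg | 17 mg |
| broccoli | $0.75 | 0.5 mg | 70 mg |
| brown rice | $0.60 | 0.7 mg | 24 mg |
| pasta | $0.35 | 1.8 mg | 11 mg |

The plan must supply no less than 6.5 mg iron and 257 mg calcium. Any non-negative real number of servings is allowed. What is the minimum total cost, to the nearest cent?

Check every corner: each single food scaled to meet both minima, and each pair solved so both constraints bind.
strawberries only: max(6.5/0.3, 257/17) = 21.67 servings → $14.08.
broccoli only: max(6.5/0.5, 257/70) = 13 servings → $9.75.
brown rice only: max(6.5/0.7, 257/24) = 10.71 servings → $6.42.
pasta only: max(6.5/1.8, 257/11) = 23.36 servings → $8.18.
strawberries + broccoli: intersection lies outside the first quadrant.
strawberries + brown rice with both tight: 5.085 servings and 7.106 servings → $7.57.
strawberries + pasta with both tight: 14.33 servings and 1.223 servings → $9.74.
broccoli + brown rice with both tight: 0.6459 servings and 8.824 servings → $5.78.
broccoli + pasta with both tight: 3.246 servings and 2.71 servings → $3.38.
brown rice + pasta: intersection lies outside the first quadrant.
The minimum over all feasible corners is $3.38.

$3.38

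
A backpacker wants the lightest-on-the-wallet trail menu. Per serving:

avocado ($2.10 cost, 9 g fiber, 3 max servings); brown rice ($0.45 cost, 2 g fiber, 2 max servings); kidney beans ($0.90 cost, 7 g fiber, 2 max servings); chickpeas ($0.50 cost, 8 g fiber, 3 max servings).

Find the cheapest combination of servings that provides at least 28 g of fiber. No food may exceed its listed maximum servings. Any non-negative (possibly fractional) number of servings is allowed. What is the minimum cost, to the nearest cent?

Cost per g of fiber: chickpeas $0.0625, kidney beans $0.1286, brown rice $0.2250, avocado $0.2333.
Take 3 servings of chickpeas: +24.0 g fiber for $1.50 (total $1.50, still need 4.0 g).
Take 0.5714 servings of kidney beans: +4.0 g fiber for $0.51 (total $2.01, still need 0.0 g).
Greedy by cheapest-per-g is optimal for a single linear constraint, so the minimum cost is $2.01.

$2.01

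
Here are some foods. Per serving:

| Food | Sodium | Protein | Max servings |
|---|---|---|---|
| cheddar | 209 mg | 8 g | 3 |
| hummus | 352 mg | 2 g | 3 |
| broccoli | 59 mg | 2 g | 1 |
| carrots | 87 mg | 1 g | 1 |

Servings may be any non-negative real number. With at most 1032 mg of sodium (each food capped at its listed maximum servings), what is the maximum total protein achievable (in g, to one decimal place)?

28.5 g

Protein per mg sodium: cheddar 0.03828, broccoli 0.0339, carrots 0.01149, hummus 0.005682.
Take 3 servings of cheddar: uses 627 mg sodium, +24.0 g protein (running total 24.0 g).
Take 1 serving of broccoli: uses 59 mg sodium, +2.0 g protein (running total 26.0 g).
Take 1 serving of carrots: uses 87 mg sodium, +1.0 g protein (running total 27.0 g).
Take 0.7358 servings of hummus: uses 259 mg sodium, +1.5 g protein (running total 28.5 g).
Filling greedily by protein-per-mg sodium is optimal for one linear limit, giving 28.5 g.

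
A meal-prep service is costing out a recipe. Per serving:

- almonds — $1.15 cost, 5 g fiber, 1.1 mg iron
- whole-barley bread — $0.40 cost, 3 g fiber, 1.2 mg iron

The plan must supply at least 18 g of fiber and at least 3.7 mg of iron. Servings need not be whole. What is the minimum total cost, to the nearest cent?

$2.40

Check every corner: each single food scaled to meet both minima, and each pair solved so both constraints bind.
almonds only: max(18/5, 3.7/1.1) = 3.6 servings → $4.14.
whole-barley bread only: max(18/3, 3.7/1.2) = 6 servings → $2.40.
almonds + whole-barley bread: the both-tight solution has a negative serving — not a feasible corner.
Cheapest feasible corner: $2.40.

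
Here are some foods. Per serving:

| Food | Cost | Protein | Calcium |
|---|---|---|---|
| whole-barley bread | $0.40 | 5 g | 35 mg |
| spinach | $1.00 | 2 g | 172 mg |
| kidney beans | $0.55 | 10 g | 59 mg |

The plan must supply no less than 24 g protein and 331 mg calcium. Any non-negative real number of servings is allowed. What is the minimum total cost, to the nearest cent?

$2.37

Two binding constraints pin down two serving amounts, so the optimal mix uses at most two foods. The candidates are each food alone (scaled to the tighter of protein/calcium) and each pair with both constraints tight.
whole-barley bread only: max(24/5, 331/35) = 9.457 servings → $3.78.
spinach only: max(24/2, 331/172) = 12 servings → $12.00.
kidney beans only: max(24/10, 331/59) = 5.61 servings → $3.09.
whole-barley bread + spinach with both tight: 4.387 servings and 1.032 servings → $2.79.
whole-barley bread + kidney beans: intersection lies outside the first quadrant.
spinach + kidney beans with both tight: 1.182 servings and 2.164 servings → $2.37.
The minimum over all feasible corners is $2.37.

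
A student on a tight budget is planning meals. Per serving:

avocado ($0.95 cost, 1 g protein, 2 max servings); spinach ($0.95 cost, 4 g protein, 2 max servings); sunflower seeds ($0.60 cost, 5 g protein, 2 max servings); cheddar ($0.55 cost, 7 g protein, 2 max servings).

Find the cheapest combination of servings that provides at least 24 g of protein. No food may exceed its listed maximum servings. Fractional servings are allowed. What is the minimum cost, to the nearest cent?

$2.30

Cost per g of protein: cheddar $0.0786, sunflower seeds $0.1200, spinach $0.2375, avocado $0.9500.
Take 2 servings of cheddar: +14.0 g protein for $1.10 (total $1.10, still need 10.0 g).
Take 2 servings of sunflower seeds: +10.0 g protein for $1.20 (total $2.30, still need 0.0 g).
Filling from the cheapest source first is optimal under one linear minimum: $2.30.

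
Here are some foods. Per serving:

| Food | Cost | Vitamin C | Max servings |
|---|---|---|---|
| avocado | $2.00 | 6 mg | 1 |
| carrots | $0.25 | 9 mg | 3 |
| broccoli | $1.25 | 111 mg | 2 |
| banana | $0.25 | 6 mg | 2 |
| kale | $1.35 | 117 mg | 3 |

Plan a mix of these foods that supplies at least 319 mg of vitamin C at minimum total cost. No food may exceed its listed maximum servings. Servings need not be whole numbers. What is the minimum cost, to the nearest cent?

$3.62

Cost per mg of vitamin C: broccoli $0.0113, kale $0.0115, carrots $0.0278, banana $0.0417, avocado $0.3333.
Take 2 servings of broccoli: +222.0 mg vitamin C for $2.50 (total $2.50, still need 97.0 mg).
Take 0.8291 servings of kale: +97.0 mg vitamin C for $1.12 (total $3.62, still need 0.0 mg).
Greedy by cheapest-per-mg is optimal for a single linear constraint, so the minimum cost is $3.62.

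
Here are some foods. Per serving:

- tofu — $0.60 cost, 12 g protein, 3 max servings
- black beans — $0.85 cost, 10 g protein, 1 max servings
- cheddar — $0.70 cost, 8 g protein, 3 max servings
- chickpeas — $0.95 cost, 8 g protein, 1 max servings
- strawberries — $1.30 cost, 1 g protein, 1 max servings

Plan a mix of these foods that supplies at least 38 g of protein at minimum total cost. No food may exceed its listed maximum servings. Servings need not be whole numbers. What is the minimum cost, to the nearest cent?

$1.97

Cost per g of protein: tofu $0.0500, black beans $0.0850, cheddar $0.0875, chickpeas $0.1187, strawberries $1.3000.
Take 3 servings of tofu: +36.0 g protein for $1.80 (total $1.80, still need 2.0 g).
Take 0.2 servings of black beans: +2.0 g protein for $0.17 (total $1.97, still need 0.0 g).
Filling from the cheapest source first is optimal under one linear minimum: $1.97.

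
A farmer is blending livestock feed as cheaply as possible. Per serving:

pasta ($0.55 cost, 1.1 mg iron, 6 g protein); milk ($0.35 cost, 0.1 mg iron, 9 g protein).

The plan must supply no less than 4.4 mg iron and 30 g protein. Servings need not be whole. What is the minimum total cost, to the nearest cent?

With two linear requirements the optimum uses one or two foods; enumerate the corners.
pasta only: max(4.4/1.1, 30/6) = 5 servings → $2.75.
milk only: max(4.4/0.1, 30/9) = 44 servings → $15.40.
pasta + milk with both tight: 3.935 servings and 0.7097 servings → $2.41.
So the least-cost plan costs $2.41.

$2.41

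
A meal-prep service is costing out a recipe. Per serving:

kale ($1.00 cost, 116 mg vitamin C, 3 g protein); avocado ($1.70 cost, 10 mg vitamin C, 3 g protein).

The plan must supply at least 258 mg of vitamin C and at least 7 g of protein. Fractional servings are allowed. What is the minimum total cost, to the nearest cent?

$2.33

The cheapest plan sits at a corner of the feasible region — with two constraints it uses at most two foods.
kale only: max(258/116, 7/3) = 2.333 servings → $2.33.
avocado only: max(258/10, 7/3) = 25.8 servings → $43.86.
kale + avocado with both tight: 2.214 servings and 0.1195 servings → $2.42.
So the least-cost plan costs $2.33.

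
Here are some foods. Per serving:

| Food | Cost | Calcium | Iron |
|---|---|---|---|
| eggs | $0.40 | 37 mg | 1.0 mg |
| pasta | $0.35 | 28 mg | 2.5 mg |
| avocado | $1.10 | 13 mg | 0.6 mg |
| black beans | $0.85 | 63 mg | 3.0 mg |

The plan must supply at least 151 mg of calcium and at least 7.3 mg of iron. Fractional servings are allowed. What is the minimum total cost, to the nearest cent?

With two linear requirements the optimum uses one or two foods; enumerate the corners.
eggs only: max(151/37, 7.3/1.0) = 7.3 servings → $2.92.
pasta only: max(151/28, 7.3/2.5) = 5.393 servings → $1.89.
avocado only: max(151/13, 7.3/0.6) = 12.17 servings → $13.38.
black beans only: max(151/63, 7.3/3.0) = 2.433 servings → $2.07.
eggs + pasta with both tight: 2.684 servings and 1.847 servings → $1.72.
eggs + avocado: intersection lies outside the first quadrant.
eggs + black beans with both targets exact would need a negative amount; discard.
pasta + avocado with both tight: 0.2739 servings and 11.03 servings → $12.22.
pasta + black beans with both tight: 0.09388 servings and 2.355 servings → $2.03.
avocado + black beans with both targets exact would need a negative amount; discard.
The minimum over all feasible corners is $1.72.

$1.72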